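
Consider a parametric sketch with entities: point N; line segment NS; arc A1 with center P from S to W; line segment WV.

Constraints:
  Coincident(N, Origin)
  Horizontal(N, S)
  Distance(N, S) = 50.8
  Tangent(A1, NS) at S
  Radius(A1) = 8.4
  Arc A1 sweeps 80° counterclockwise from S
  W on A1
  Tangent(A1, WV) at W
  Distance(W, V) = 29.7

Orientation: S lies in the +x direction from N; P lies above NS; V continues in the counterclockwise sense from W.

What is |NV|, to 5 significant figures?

73.724

N is at the origin; N and S share the same y with |NS| = 50.8 and S on the +x side, so S = (50.800, 0.0000). The tangent condition forces PS to be normal to NS, so P = S + (0, 8.4) = (50.800, 8.4000). On A1, S sits at bearing -90° from P; an 80° counterclockwise sweep puts W at bearing -10°, so W = P + 8.4·(cos -10°, sin -10°) = (59.072, 6.9414). The tangent condition forces PW to be normal to WV, so WV runs along (−sin -10°, cos -10°); with |WV| = 29.7, V = (64.230, 36.190). Then |NV| = |V − N| = 73.724.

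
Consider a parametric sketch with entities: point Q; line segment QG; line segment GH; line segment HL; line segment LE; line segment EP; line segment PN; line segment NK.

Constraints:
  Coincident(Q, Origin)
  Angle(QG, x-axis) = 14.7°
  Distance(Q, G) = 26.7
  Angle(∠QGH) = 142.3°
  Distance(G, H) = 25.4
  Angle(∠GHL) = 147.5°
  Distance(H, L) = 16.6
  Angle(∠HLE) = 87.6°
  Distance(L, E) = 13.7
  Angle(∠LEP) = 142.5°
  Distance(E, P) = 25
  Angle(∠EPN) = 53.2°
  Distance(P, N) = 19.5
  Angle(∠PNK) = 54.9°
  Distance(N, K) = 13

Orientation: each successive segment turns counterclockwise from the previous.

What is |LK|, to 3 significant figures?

20.8

Q is at the origin; QG runs at 14.7° with length 26.7, so G = (25.8, 6.78). ∠QGH = 142.3° gives GH at 52.4° from the x-axis; with |GH| = 25.4, H = (41.3, 26.9). ∠GHL = 147.5° gives HL at 84.9° from the x-axis; with |HL| = 16.6, L = (42.8, 43.4). ∠HLE = 87.6° gives LE at 177° from the x-axis; with |LE| = 13.7, E = (29.1, 44.1). ∠LEP = 142.5° gives EP at -145° from the x-axis; with |EP| = 25.0, P = (8.59, 29.8). ∠EPN = 53.2° gives PN at -18.4° from the x-axis; with |PN| = 19.5, N = (27.1, 23.7). ∠PNK = 54.9° gives NK at 107° from the x-axis; with |NK| = 13.0, K = (23.4, 36.1). Then |LK| = |K − L| = 20.8.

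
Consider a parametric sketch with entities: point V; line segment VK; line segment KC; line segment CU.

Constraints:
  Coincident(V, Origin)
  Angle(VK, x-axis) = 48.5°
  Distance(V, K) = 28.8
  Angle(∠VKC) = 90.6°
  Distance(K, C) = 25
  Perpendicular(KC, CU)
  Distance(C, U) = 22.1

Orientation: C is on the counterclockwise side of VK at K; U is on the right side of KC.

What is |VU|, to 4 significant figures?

56.84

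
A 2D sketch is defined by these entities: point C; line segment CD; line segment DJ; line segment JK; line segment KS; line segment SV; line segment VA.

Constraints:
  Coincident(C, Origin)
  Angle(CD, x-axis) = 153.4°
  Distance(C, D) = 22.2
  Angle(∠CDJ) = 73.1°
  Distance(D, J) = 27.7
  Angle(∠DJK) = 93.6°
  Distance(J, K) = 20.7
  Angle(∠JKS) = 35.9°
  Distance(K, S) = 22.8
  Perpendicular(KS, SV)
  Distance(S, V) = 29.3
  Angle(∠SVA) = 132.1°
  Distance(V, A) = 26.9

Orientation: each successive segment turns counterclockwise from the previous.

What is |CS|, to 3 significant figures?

19.9

∠DJK = 93.6° gives JK at -13.3° from the x-axis; with |JK| = 20.7, K = (-4.37, -22.1). ∠JKS = 35.9° gives KS at 131° from the x-axis; with |KS| = 22.8, S = (-19.3, -4.87). Then |CS| = |S − C| = 19.9.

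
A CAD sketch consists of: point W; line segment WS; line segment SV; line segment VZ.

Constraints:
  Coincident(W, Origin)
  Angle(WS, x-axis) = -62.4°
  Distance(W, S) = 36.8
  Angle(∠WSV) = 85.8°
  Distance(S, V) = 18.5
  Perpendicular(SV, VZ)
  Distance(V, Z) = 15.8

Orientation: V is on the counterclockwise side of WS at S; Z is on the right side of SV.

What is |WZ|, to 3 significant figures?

54.8

W is at the origin; WS runs at -62.4° with length 36.8, so S = 36.8·(cos -62.4°, sin -62.4°) = (17.0, -32.6). ∠WSV = 85.8°, so SV runs at -62.4° + (180° − 85.8°) = 31.8° from the x-axis; with |SV| = 18.5, V = S + 18.5·(cos 31.8°, sin 31.8°) = (32.8, -22.9). SV is perpendicular to VZ; with |VZ| = 15.8 on the right of SV, Z = V + 15.8·(0.527, -0.850) = (41.1, -36.3). Then |WZ| = |Z − W| = 54.8.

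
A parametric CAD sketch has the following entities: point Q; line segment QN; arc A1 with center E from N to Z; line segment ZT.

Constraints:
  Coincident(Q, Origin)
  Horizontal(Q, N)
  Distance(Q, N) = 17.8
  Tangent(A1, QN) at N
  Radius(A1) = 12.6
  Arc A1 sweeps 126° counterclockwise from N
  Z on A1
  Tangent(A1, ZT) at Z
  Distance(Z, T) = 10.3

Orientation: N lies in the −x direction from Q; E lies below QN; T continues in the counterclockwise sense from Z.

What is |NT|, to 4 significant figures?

28.64

On A1, N sits at bearing 90° from E; a 126° counterclockwise sweep puts Z at bearing 216°, so Z = E + 12.6·(cos 216°, sin 216°) = (-27.99, -20.01). A1 meets ZT tangentially, so EZ is at right angles to ZT, so ZT runs along (−sin 216°, cos 216°); with |ZT| = 10.3, T = (-21.94, -28.34). Then |NT| = |T − N| = 28.64.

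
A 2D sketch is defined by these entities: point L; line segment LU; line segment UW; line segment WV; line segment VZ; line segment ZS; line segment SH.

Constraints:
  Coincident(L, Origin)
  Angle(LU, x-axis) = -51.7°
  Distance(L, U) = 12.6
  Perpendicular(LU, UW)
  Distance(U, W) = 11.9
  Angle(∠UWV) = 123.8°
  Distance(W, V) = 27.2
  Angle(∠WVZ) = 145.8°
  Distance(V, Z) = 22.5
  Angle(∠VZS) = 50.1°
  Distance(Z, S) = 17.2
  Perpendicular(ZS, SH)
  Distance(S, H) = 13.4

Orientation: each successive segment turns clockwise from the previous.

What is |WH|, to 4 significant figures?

25.98

∠VZS = 50.1° gives ZS at -2.000° from the x-axis; with |ZS| = 17.2, S = (-24.04, 8.251). The perpendicularity gives SH at right angles to ZS, so SH runs at -92.00°; with |SH| = 13.4, H = (-24.51, -5.141). Then |WH| = |H − W| = 25.98.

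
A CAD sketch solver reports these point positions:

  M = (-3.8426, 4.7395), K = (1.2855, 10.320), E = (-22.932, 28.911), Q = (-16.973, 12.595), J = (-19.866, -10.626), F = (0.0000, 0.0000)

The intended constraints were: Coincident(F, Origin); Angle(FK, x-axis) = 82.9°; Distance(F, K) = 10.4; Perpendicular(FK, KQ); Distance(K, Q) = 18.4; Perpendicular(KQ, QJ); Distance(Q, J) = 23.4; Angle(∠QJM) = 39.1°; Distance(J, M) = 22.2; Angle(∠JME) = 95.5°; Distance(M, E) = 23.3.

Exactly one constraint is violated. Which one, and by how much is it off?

Distance(M, E) = 23.3 — off by 7.50.

F = (0.00, 0.00) ✓; FK at 82.90° ✓; |FK| = 10.40 ✓; ∠(FK, KQ) = 90.00° ✓; |KQ| = 18.40 ✓; ∠(KQ, QJ) = 90.00° ✓; |QJ| = 23.40 ✓; ∠QJM = 39.10° ✓; |JM| = 22.20 ✓; ∠JME = 95.50° ✓; |ME| = 30.80 ✗.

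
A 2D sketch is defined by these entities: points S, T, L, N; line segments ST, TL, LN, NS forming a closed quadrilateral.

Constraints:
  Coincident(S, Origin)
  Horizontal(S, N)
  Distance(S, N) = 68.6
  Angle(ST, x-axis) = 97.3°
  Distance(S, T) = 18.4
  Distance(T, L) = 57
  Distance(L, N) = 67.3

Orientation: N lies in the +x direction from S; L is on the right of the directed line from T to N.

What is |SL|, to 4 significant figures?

38.84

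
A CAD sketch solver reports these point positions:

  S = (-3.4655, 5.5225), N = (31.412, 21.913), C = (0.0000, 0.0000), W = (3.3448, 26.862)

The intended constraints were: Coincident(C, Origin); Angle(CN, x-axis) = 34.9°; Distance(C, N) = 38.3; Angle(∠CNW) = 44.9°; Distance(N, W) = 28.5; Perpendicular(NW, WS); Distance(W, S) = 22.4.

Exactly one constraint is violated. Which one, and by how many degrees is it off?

Perpendicular(NW, WS) — off by 7.70°.

C = (0.00, 0.00) ✓; CN at 34.90° ✓; |CN| = 38.30 ✓; ∠CNW = 44.90° ✓; |NW| = 28.50 ✓; ∠(NW, WS) = 82.30° ✗; |WS| = 22.40 ✓.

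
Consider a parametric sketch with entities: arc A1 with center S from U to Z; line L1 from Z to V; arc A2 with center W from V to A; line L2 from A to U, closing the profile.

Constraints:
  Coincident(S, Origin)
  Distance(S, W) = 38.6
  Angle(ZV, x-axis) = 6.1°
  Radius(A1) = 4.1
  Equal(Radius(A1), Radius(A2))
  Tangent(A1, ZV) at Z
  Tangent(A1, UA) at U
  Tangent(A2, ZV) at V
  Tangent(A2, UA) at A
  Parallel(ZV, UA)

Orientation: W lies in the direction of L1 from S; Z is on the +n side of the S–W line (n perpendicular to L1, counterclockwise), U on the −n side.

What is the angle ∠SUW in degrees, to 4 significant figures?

83.94°

The slot axis is L1's direction at 6.1°, so u = (cos 6.1°, sin 6.1°) = (0.9943, 0.1063) and n = (−sin 6.1°, cos 6.1°) = (-0.1063, 0.9943). S is at the origin and W lies 38.6 along u from S, so W = 38.6·u = (38.38, 4.102). Tangency of A1 to both parallel lines with radius 4.1 puts Z and U at S ± 4.1·n: Z = (-0.4357, 4.077), U = (0.4357, -4.077). Then cos ∠SUW = US·UW / (|US||UW|), giving 83.94°.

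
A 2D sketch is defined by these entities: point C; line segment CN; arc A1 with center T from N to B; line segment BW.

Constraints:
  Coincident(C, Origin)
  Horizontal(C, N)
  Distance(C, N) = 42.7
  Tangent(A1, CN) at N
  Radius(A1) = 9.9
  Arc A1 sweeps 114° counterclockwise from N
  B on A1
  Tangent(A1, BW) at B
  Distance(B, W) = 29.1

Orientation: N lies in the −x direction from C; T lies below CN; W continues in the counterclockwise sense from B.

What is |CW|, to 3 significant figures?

56.9

On A1, N sits at bearing 90° from T; a 114° counterclockwise sweep puts B at bearing 204°, so B = T + 9.9·(cos 204°, sin 204°) = (-51.7, -13.9). Since A1 is tangent to BW there, TB ⟂ BW, so BW runs along (−sin 204°, cos 204°); with |BW| = 29.1, W = (-39.9, -40.5). Then |CW| = |W − C| = 56.9.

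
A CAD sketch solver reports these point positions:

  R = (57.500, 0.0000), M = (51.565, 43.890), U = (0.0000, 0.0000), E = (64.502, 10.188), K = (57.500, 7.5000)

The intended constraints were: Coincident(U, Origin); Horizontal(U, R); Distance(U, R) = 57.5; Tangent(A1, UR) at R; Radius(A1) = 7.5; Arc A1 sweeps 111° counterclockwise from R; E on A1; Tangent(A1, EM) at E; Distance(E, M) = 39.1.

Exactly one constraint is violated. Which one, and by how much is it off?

Distance(E, M) = 39.1 — off by 3.00.

U = (0.00, 0.00) ✓; U.y = 0.00, R.y = 0.00 ✓; |UR| = 57.50 ✓; ∠(KR, RU) = 90.00° ✓; |KR| = 7.500 ✓; bearing(K→E) − bearing(K→R) = 111.0° ✓; |KE| = 7.500 ✓; ∠(KE, EM) = 90.00° ✓; |EM| = 36.10 ✗.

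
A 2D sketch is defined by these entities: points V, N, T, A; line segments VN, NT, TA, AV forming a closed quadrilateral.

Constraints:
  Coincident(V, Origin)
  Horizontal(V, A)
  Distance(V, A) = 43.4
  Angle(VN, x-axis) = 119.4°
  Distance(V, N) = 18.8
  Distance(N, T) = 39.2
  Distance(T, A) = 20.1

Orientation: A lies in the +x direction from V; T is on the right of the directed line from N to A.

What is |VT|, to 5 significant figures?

24.298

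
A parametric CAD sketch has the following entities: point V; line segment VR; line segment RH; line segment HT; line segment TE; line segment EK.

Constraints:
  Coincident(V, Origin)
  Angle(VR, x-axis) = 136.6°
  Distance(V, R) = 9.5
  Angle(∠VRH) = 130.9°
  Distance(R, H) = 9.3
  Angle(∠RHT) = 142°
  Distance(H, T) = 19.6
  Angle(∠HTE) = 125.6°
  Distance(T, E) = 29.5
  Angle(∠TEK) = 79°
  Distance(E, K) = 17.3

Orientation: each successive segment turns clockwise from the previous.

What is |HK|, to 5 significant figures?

37.623

∠HTE = 125.6° gives TE at -4.9000° from the x-axis; with |TE| = 29.5, E = (35.625, 28.203). ∠TEK = 79.0° gives EK at -105.90° from the x-axis; with |EK| = 17.3, K = (30.885, 11.565). Then |HK| = |K − H| = 37.623.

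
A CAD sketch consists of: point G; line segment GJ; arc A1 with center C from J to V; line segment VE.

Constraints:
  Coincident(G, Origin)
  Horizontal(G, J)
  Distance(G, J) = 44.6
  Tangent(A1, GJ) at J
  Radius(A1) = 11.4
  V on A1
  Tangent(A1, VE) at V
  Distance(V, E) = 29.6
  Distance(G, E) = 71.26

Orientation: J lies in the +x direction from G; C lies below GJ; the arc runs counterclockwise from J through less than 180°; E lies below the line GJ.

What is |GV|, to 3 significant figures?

42.1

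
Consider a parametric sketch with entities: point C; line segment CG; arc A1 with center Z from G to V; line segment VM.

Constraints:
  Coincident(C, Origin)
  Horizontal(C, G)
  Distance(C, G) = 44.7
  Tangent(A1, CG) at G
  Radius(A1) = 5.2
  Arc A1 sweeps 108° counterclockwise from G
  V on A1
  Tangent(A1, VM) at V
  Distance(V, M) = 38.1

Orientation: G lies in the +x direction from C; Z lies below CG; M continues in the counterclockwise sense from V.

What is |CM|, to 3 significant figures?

67.1

C is at the origin; CG is horizontal with |CG| = 44.7 and G on the +x side, so G = (44.7, 0.00). The tangent condition forces ZG to be normal to CG, so Z = G + (0, -5.2) = (44.7, -5.20). On A1, G sits at bearing 90° from Z; a 108° counterclockwise sweep puts V at bearing 198°, so V = Z + 5.2·(cos 198°, sin 198°) = (39.8, -6.81). Tangency of A1 to VM means the radius ZV is perpendicular to VM, so VM runs along (−sin 198°, cos 198°); with |VM| = 38.1, M = (51.5, -43.0). Then |CM| = |M − C| = 67.1.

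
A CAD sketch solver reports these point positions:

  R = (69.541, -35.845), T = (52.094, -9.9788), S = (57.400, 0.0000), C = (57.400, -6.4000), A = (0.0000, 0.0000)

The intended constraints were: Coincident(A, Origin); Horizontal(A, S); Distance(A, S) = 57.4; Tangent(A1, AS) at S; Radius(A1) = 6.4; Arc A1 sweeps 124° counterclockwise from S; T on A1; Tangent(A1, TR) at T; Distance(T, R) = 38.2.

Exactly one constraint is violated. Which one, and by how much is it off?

Distance(T, R) = 38.2 — off by 7.00.

A = (0.00, 0.00) ✓; A.y = 0.00, S.y = 0.00 ✓; |AS| = 57.40 ✓; ∠(CS, SA) = 90.00° ✓; |CS| = 6.400 ✓; bearing(C→T) − bearing(C→S) = 124.0° ✓; |CT| = 6.400 ✓; ∠(CT, TR) = 90.00° ✓; |TR| = 31.20 ✗.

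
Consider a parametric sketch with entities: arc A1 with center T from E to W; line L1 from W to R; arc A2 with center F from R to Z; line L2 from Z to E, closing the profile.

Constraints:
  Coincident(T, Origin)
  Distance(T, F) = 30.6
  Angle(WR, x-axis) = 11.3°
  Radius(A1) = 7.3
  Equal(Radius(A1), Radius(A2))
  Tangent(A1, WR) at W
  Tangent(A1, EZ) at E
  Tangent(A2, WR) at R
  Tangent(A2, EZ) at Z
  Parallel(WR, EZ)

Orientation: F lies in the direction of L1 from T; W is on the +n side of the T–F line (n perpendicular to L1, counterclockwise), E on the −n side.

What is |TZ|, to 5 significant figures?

31.459

Tangency of A1 to both parallel lines with radius 7.3 puts W and E at T ± 7.3·n: W = (-1.4304, 7.1585), E = (1.4304, -7.1585). Equal radii place R and Z the same way about F: R = F + 7.3·n = (28.576, 13.154), Z = F − 7.3·n = (31.437, -1.1625). Then |TZ| = |Z − T| = 31.459.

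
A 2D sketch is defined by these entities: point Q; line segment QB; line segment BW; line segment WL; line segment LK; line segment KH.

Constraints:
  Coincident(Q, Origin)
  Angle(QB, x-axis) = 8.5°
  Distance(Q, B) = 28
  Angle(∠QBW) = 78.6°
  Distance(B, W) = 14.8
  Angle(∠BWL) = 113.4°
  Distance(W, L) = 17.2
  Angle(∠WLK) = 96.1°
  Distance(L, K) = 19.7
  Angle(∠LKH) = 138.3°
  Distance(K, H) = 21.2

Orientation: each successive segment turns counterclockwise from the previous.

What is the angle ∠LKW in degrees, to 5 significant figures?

38.465°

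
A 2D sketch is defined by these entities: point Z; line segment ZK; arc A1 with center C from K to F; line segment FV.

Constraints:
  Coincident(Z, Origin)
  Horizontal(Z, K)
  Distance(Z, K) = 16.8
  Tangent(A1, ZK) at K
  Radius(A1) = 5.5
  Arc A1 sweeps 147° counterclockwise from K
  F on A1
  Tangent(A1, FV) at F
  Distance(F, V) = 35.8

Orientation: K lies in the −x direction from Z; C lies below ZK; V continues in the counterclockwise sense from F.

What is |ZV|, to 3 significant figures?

31.3

Z is at the origin; Z and K share the same y with |ZK| = 16.8 and K on the −x side, so K = (-16.8, 0.00). Since A1 is tangent to ZK there, CK ⟂ ZK, so C = K + (0, -5.5) = (-16.8, -5.50). On A1, K sits at bearing 90° from C; a 147° counterclockwise sweep puts F at bearing 237°, so F = C + 5.5·(cos 237°, sin 237°) = (-19.8, -10.1). A1 meets FV tangentially, so CF is at right angles to FV, so FV runs along (−sin 237°, cos 237°); with |FV| = 35.8, V = (10.2, -29.6). Then |ZV| = |V − Z| = 31.3.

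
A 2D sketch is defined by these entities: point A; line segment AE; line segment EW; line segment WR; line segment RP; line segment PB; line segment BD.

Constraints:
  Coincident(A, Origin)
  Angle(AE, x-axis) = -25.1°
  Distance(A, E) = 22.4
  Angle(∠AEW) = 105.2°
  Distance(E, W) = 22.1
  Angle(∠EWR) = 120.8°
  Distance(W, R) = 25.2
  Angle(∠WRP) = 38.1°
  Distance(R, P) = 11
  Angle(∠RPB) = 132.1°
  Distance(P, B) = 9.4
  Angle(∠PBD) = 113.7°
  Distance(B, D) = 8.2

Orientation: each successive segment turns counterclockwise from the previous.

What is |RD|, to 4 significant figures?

20.08

A is at the origin; AE runs at -25.1° with length 22.4, so E = (20.28, -9.502). ∠AEW = 105.2° gives EW at 49.70° from the x-axis; with |EW| = 22.1, W = (34.58, 7.353). ∠EWR = 120.8° gives WR at 108.9° from the x-axis; with |WR| = 25.2, R = (26.42, 31.19). ∠WRP = 38.1° gives RP at -109.2° from the x-axis; with |RP| = 11.0, P = (22.80, 20.81). ∠RPB = 132.1° gives PB at -61.30° from the x-axis; with |PB| = 9.4, B = (27.31, 12.56). ∠PBD = 113.7° gives BD at 5.000° from the x-axis; with |BD| = 8.2, D = (35.48, 13.28). Then |RD| = |D − R| = 20.08.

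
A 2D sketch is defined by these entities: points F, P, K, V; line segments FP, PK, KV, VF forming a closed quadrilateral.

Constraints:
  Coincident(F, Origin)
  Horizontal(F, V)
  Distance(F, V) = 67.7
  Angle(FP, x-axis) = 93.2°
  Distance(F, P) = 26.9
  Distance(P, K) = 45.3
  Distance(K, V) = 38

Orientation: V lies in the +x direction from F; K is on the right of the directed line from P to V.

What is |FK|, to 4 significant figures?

30.63

F is at the origin; FV is horizontal with |FV| = 67.7 and V in +x, so V = (67.7, 0). FP runs at 93.2° with |FP| = 26.9, so P = (-1.502, 26.86). K is determined by |PK| = 45.3 and |KV| = 38.0 together: it lies at the intersection of circle(P, 45.3) and circle(V, 38.0). With |PV| = 74.23, the foot of the radical line on PV is 41.21 from P and the perpendicular offset is √(45.3² − 41.21²) = 18.81. Taking the right-of-PV solution: K = (30.11, -5.586).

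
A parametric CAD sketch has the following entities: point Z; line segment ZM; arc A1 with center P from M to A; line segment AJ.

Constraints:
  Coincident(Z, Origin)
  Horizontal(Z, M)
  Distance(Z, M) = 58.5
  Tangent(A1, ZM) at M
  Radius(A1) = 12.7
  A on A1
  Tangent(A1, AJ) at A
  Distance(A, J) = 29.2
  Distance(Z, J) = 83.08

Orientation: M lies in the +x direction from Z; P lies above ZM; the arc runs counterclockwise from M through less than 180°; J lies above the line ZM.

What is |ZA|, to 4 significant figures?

72.26

Checks: ∠(PM, MZ) = 90.00° ✓; |PM| = 12.70 ✓; |PA| = 12.70 ✓; ∠(PA, AJ) = 90.00° ✓; |AJ| = 29.20 ✓; |ZJ| = 83.08 ✓.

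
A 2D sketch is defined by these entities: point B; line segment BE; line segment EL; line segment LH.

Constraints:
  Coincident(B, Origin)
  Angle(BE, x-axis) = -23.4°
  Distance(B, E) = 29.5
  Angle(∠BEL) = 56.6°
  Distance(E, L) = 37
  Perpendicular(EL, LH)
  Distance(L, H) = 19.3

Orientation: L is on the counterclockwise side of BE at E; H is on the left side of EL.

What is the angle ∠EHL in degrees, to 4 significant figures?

62.45°

B is at the origin; BE runs at -23.4° with length 29.5, so E = 29.5·(cos -23.4°, sin -23.4°) = (27.07, -11.72). ∠BEL = 56.6°, so EL runs at -23.4° + (180° − 56.6°) = 100.0° from the x-axis; with |EL| = 37.0, L = E + 37.0·(cos 100.0°, sin 100.0°) = (20.65, 24.72). EL ⟂ LH; with |LH| = 19.3 on the left of EL, H = L + 19.3·(-0.9848, -0.1736) = (1.642, 21.37). Then cos ∠EHL = HE·HL / (|HE||HL|), giving 62.45°.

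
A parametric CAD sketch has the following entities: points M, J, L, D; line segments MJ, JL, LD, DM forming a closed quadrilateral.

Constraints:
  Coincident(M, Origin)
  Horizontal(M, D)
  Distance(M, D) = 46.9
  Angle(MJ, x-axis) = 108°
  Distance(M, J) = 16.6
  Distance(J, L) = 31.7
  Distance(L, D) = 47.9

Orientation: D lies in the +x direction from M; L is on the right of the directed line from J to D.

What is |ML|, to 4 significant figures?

15.29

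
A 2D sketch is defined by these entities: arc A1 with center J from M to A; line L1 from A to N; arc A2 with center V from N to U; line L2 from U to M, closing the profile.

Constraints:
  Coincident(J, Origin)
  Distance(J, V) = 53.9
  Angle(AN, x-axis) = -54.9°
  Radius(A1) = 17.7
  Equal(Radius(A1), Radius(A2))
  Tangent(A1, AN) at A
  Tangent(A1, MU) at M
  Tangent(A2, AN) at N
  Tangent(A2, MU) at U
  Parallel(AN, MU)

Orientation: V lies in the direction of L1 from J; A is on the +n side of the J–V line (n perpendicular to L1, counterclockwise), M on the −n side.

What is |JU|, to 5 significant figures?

56.732

The slot axis is L1's direction at -54.9°, so u = (cos -54.9°, sin -54.9°) = (0.57501, -0.81815) and n = (−sin -54.9°, cos -54.9°) = (0.81815, 0.57501). J is at the origin and V lies 53.9 along u from J, so V = 53.9·u = (30.993, -44.098). Tangency of A1 to both parallel lines with radius 17.7 puts A and M at J ± 17.7·n: A = (14.481, 10.178), M = (-14.481, -10.178). Equal radii place N and U the same way about V: N = V + 17.7·n = (45.474, -33.921), U = V − 17.7·n = (16.512, -54.276). Then |JU| = |U − J| = 56.732.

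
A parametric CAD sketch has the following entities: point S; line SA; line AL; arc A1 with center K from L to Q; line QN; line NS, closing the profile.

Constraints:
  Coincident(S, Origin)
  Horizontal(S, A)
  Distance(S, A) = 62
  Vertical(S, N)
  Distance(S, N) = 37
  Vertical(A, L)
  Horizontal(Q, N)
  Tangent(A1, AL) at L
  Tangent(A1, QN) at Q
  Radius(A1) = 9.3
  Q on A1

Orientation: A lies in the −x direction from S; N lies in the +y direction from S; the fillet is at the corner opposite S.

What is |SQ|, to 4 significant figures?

64.39

The virtual corner opposite S is at (-62.00, 37.00). The tangent condition forces KL to be normal to AL and A1 meets QN tangentially, so KQ is at right angles to QN, with radius 9.3, so the center K sits 9.3 in from both sides at K = (-52.70, 27.70). That places the tangent points at L = (-62.00, 27.70) on AL and Q = (-52.70, 37.00) on QN. Then |SQ| = |Q − S| = 64.39.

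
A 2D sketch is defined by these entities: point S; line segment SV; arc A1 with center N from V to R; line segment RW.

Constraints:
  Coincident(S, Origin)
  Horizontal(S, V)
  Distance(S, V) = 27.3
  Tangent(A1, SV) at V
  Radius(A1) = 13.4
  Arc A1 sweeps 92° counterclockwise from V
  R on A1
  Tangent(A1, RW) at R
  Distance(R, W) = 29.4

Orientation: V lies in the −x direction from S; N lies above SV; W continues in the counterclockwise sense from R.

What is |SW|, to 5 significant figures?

45.756

S is at the origin; S and V share the same y with |SV| = 27.3 and V on the −x side, so V = (-27.300, 0.0000). The tangent condition forces NV to be normal to SV, so N = V + (0, 13.4) = (-27.300, 13.400). On A1, V sits at bearing -90° from N; a 92° counterclockwise sweep puts R at bearing 2°, so R = N + 13.4·(cos 2°, sin 2°) = (-13.908, 13.868). Since A1 is tangent to RW there, NR ⟂ RW, so RW runs along (−sin 2°, cos 2°); with |RW| = 29.4, W = (-14.934, 43.250). Then |SW| = |W − S| = 45.756.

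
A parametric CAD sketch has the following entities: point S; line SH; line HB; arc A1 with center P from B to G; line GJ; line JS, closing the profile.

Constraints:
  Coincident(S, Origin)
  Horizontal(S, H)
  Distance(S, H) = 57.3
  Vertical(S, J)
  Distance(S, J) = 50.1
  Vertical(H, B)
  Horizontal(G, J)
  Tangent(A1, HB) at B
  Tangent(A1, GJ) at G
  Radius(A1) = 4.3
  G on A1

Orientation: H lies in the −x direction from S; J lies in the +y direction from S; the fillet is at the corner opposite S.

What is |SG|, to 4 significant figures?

72.93

S is at the origin; S and H share the same y with |SH| = 57.3 and H on the −x side, so H = (-57.30, 0.000). S and J share the same x with |SJ| = 50.1 and J on the +y side, so J = (0.000, 50.10). The virtual corner opposite S is at (-57.30, 50.10). A1 meets HB tangentially, so PB is at right angles to HB and A1 meets GJ tangentially, so PG is at right angles to GJ, with radius 4.3, so the center P sits 4.3 in from both sides at P = (-53.00, 45.80). That places the tangent points at B = (-57.30, 45.80) on HB and G = (-53.00, 50.10) on GJ. Then |SG| = |G − S| = 72.93.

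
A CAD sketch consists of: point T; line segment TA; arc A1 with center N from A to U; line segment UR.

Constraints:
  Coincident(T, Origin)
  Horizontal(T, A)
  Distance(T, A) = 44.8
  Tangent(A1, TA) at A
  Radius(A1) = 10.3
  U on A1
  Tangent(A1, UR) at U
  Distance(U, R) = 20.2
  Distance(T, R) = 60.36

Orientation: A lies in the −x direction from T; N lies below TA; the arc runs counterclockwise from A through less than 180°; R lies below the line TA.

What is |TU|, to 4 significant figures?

56.26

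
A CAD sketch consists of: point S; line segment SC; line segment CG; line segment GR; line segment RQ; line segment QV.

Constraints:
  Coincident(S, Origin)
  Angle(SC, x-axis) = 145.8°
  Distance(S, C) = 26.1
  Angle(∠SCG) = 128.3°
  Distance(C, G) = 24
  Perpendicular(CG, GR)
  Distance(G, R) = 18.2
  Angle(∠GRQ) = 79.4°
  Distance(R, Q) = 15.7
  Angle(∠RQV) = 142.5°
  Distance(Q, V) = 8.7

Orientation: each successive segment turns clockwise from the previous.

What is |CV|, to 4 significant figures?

9.257

∠GRQ = 79.4° gives RQ at -96.50° from the x-axis; with |RQ| = 15.7, Q = (-6.927, 24.31). ∠RQV = 142.5° gives QV at -134.0° from the x-axis; with |QV| = 8.7, V = (-12.97, 18.05). Then |CV| = |V − C| = 9.257.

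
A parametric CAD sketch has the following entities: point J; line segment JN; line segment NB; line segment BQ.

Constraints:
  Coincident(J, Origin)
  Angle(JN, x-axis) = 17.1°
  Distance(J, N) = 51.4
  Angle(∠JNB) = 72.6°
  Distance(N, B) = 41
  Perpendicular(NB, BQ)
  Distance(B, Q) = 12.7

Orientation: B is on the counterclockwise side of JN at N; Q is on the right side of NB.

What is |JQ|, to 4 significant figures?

66.86

∠JNB = 72.6°, so NB runs at 17.1° + (180° − 72.6°) = 124.5° from the x-axis; with |NB| = 41.0, B = N + 41.0·(cos 124.5°, sin 124.5°) = (25.91, 48.90). NB ⟂ BQ; with |BQ| = 12.7 on the right of NB, Q = B + 12.7·(0.8241, 0.5664) = (36.37, 56.10). Then |JQ| = |Q − J| = 66.86.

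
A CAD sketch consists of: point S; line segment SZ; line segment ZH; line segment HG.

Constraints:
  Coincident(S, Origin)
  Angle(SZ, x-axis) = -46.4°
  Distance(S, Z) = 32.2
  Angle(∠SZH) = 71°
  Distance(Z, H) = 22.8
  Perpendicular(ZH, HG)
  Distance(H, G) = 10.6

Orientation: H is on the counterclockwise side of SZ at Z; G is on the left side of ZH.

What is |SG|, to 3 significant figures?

23.4

∠SZH = 71.0°, so ZH runs at -46.4° + (180° − 71.0°) = 62.6° from the x-axis; with |ZH| = 22.8, H = Z + 22.8·(cos 62.6°, sin 62.6°) = (32.7, -3.08). ZH ⟂ HG; with |HG| = 10.6 on the left of ZH, G = H + 10.6·(-0.888, 0.460) = (23.3, 1.80). Then |SG| = |G − S| = 23.4.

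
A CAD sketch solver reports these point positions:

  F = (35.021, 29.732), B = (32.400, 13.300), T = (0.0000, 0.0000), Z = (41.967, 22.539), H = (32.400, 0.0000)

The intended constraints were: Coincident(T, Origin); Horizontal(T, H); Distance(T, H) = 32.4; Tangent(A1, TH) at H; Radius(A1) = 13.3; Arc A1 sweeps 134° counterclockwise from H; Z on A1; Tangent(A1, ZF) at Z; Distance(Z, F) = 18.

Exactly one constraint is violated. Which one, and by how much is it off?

Distance(Z, F) = 18 — off by 8.00.

T = (0.00, 0.00) ✓; T.y = 0.00, H.y = 0.00 ✓; |TH| = 32.40 ✓; ∠(BH, HT) = 90.00° ✓; |BH| = 13.30 ✓; bearing(B→Z) − bearing(B→H) = 134.0° ✓; |BZ| = 13.30 ✓; ∠(BZ, ZF) = 90.00° ✓; |ZF| = 9.999 ✗.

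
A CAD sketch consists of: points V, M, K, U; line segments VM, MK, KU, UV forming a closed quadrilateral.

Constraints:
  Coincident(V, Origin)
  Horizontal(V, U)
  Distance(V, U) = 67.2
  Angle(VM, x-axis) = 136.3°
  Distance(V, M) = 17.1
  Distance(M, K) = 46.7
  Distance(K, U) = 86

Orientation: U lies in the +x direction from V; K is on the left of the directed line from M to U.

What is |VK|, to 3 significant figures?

56.3

V is at the origin; VU is horizontal with |VU| = 67.2 and U in +x, so U = (67.2, 0). VM runs at 136.3° with |VM| = 17.1, so M = (-12.4, 11.8). K is determined by |MK| = 46.7 and |KU| = 86.0 together: it lies at the intersection of circle(M, 46.7) and circle(U, 86.0). With |MU| = 80.4, the foot of the radical line on MU is 7.80 from M and the perpendicular offset is √(46.7² − 7.80²) = 46.0. Taking the left-of-MU solution: K = (2.11, 56.2).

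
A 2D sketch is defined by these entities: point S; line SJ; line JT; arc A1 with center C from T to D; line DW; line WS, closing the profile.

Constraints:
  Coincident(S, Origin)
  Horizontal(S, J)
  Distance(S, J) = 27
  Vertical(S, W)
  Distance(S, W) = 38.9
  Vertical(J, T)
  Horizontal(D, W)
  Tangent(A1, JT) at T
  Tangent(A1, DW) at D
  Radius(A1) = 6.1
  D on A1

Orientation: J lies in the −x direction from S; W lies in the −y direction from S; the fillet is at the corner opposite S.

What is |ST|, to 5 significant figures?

42.483

S is at the origin; S and J share the same y with |SJ| = 27.0 and J on the −x side, so J = (-27.000, 0.0000). SW is vertical with |SW| = 38.9 and W on the −y side, so W = (0.0000, -38.900). The virtual corner opposite S is at (-27.000, -38.900). Since A1 is tangent to JT there, CT ⟂ JT and since A1 is tangent to DW there, CD ⟂ DW, with radius 6.1, so the center C sits 6.1 in from both sides at C = (-20.900, -32.800). That places the tangent points at T = (-27.000, -32.800) on JT and D = (-20.900, -38.900) on DW. Then |ST| = |T − S| = 42.483.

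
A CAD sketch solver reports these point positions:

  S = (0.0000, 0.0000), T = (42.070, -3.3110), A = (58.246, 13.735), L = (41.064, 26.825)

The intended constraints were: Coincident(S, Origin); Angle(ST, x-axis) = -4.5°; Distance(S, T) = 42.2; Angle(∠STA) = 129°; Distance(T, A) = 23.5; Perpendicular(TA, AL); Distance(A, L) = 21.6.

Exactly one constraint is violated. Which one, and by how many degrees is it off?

Perpendicular(TA, AL) — off by 6.20°.

S = (0.00, 0.00) ✓; ST at -4.500° ✓; |ST| = 42.20 ✓; ∠STA = 129.0° ✓; |TA| = 23.50 ✓; ∠(TA, AL) = 96.20° ✗; |AL| = 21.60 ✓.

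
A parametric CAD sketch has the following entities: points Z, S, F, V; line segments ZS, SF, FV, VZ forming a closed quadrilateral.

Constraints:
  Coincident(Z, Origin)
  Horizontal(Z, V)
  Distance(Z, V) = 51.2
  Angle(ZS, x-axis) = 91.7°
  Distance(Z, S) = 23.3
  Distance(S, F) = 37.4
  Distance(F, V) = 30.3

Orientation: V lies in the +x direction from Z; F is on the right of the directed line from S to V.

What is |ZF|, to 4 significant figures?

22.66

Checks: |SF| = 37.40 ✓; |FV| = 30.30 ✓.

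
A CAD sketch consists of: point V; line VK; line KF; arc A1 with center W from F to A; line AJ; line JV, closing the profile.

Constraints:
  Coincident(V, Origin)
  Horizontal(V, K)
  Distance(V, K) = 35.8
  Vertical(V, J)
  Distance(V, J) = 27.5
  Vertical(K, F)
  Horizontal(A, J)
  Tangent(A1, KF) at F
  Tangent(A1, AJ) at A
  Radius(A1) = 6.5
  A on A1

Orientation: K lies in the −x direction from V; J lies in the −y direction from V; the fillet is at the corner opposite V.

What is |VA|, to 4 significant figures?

40.18

V is at the origin; V and K share the same y with |VK| = 35.8 and K on the −x side, so K = (-35.80, 0.000). VJ is vertical with |VJ| = 27.5 and J on the −y side, so J = (0.000, -27.50). The virtual corner opposite V is at (-35.80, -27.50). The tangent condition forces WF to be normal to KF and tangency of A1 to AJ means the radius WA is perpendicular to AJ, with radius 6.5, so the center W sits 6.5 in from both sides at W = (-29.30, -21.00). That places the tangent points at F = (-35.80, -21.00) on KF and A = (-29.30, -27.50) on AJ. Then |VA| = |A − V| = 40.18.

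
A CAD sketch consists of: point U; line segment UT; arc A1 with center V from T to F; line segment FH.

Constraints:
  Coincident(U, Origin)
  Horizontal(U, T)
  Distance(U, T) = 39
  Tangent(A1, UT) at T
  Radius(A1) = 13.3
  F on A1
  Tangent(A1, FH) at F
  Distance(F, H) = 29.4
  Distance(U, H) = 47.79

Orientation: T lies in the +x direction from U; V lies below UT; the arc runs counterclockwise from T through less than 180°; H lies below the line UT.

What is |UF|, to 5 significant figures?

28.523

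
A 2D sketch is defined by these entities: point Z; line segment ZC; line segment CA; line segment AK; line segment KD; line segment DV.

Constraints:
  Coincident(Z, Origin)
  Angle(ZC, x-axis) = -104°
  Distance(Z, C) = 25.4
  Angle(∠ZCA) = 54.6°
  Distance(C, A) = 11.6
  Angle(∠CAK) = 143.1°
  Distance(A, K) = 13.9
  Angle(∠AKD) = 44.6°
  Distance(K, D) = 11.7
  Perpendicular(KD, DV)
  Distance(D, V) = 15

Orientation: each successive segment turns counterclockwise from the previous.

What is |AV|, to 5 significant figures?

5.5415

Z is at the origin; ZC runs at -104.0° with length 25.4, so C = (-6.1448, -24.646). ∠ZCA = 54.6° gives CA at 21.400° from the x-axis; with |CA| = 11.6, A = (4.6554, -20.413). ∠CAK = 143.1° gives AK at 58.300° from the x-axis; with |AK| = 13.9, K = (11.959, -8.5867). ∠AKD = 44.6° gives KD at -166.30° from the x-axis; with |KD| = 11.7, D = (0.59236, -11.358). KD ⟂ DV, so DV runs at -76.300°; with |DV| = 15.0, V = (4.1449, -25.931). Then |AV| = |V − A| = 5.5415.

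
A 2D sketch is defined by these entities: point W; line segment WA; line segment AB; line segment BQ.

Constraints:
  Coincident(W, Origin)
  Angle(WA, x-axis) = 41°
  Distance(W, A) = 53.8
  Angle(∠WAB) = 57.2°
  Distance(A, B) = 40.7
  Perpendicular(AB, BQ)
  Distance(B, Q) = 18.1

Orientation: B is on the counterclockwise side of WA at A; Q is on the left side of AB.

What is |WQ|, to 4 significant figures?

29.48

W is at the origin; WA runs at 41.0° with length 53.8, so A = 53.8·(cos 41.0°, sin 41.0°) = (40.60, 35.30). ∠WAB = 57.2°, so AB runs at 41.0° + (180° − 57.2°) = 163.8° from the x-axis; with |AB| = 40.7, B = A + 40.7·(cos 163.8°, sin 163.8°) = (1.519, 46.65). AB is perpendicular to BQ; with |BQ| = 18.1 on the left of AB, Q = B + 18.1·(-0.2790, -0.9603) = (-3.530, 29.27). Then |WQ| = |Q − W| = 29.48.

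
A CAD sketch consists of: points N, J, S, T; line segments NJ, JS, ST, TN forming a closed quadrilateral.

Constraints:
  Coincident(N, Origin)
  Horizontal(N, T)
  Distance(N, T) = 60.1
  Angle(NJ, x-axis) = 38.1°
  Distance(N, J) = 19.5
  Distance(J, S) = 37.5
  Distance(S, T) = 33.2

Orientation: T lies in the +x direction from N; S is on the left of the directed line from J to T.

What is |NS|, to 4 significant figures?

56.87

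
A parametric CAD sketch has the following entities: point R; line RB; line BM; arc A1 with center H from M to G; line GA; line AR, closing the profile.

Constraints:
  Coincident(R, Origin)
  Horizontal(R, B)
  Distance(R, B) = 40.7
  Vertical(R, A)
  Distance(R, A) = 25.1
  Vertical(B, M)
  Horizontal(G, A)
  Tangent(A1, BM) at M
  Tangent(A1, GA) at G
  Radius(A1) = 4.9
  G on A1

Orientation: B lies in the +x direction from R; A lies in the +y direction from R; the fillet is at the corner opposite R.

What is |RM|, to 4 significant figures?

45.44

The virtual corner opposite R is at (40.70, 25.10). A1 meets BM tangentially, so HM is at right angles to BM and tangency of A1 to GA means the radius HG is perpendicular to GA, with radius 4.9, so the center H sits 4.9 in from both sides at H = (35.80, 20.20). That places the tangent points at M = (40.70, 20.20) on BM and G = (35.80, 25.10) on GA. Then |RM| = |M − R| = 45.44.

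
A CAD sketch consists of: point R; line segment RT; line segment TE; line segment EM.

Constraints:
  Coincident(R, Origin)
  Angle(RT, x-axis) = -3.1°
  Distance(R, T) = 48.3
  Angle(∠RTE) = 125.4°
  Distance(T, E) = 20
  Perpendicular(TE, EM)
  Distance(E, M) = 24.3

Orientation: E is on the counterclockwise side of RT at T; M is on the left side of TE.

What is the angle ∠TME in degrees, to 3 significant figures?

39.5°

R is at the origin; RT runs at -3.1° with length 48.3, so T = 48.3·(cos -3.1°, sin -3.1°) = (48.2, -2.61). ∠RTE = 125.4°, so TE runs at -3.1° + (180° − 125.4°) = 51.5° from the x-axis; with |TE| = 20.0, E = T + 20.0·(cos 51.5°, sin 51.5°) = (60.7, 13.0). TE ⟂ EM; with |EM| = 24.3 on the left of TE, M = E + 24.3·(-0.783, 0.623) = (41.7, 28.2). Then cos ∠TME = MT·ME / (|MT||ME|), giving 39.5°.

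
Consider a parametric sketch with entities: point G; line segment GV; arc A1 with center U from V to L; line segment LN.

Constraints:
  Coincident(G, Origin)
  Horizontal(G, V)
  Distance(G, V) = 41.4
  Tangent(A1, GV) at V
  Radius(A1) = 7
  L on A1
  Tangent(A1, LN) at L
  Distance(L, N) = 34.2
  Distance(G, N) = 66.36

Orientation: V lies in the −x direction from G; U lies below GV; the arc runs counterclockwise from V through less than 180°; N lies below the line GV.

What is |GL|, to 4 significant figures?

48.71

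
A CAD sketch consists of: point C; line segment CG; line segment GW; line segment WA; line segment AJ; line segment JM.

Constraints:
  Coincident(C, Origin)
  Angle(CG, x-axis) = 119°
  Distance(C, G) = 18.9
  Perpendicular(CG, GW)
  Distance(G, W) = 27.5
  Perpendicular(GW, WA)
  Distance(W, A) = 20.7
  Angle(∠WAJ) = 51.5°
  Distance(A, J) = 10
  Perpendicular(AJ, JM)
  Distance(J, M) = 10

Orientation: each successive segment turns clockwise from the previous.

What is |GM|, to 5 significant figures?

26.739

C is at the origin; CG runs at 119.0° with length 18.9, so G = (-9.1629, 16.530). The perpendicularity gives GW at right angles to CG, so GW runs at 29.000°; with |GW| = 27.5, W = (14.889, 29.863). GW is perpendicular to WA, so WA runs at -61.000°; with |WA| = 20.7, A = (24.925, 11.758). ∠WAJ = 51.5° gives AJ at 170.50° from the x-axis; with |AJ| = 10.0, J = (15.062, 13.408). AJ is perpendicular to JM, so JM runs at 80.500°; with |JM| = 10.0, M = (16.712, 23.271). Then |GM| = |M − G| = 26.739.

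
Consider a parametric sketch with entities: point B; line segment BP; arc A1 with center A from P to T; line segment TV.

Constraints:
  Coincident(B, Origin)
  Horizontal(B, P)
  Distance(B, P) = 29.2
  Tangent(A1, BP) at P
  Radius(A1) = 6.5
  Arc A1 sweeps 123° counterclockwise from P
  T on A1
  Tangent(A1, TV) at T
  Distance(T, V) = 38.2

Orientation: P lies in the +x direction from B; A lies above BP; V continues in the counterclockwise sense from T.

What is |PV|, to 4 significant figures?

44.79

On A1, P sits at bearing -90° from A; a 123° counterclockwise sweep puts T at bearing 33°, so T = A + 6.5·(cos 33°, sin 33°) = (34.65, 10.04). Tangency of A1 to TV means the radius AT is perpendicular to TV, so TV runs along (−sin 33°, cos 33°); with |TV| = 38.2, V = (13.85, 42.08). Then |PV| = |V − P| = 44.79.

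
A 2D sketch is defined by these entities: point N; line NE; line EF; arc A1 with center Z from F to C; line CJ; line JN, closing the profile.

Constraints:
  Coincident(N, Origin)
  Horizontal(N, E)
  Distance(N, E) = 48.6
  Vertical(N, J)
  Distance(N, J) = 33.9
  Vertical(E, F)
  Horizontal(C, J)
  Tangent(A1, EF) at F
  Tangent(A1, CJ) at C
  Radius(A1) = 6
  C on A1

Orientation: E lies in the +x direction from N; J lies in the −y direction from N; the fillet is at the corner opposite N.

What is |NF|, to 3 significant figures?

56.0

N is at the origin; NE is horizontal with |NE| = 48.6 and E on the +x side, so E = (48.6, 0.00). NJ is vertical with |NJ| = 33.9 and J on the −y side, so J = (0.00, -33.9). The virtual corner opposite N is at (48.6, -33.9). A1 meets EF tangentially, so ZF is at right angles to EF and since A1 is tangent to CJ there, ZC ⟂ CJ, with radius 6.0, so the center Z sits 6.0 in from both sides at Z = (42.6, -27.9). That places the tangent points at F = (48.6, -27.9) on EF and C = (42.6, -33.9) on CJ. Then |NF| = |F − N| = 56.0.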